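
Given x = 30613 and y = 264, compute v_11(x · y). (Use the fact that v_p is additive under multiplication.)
v_11(8081832) = 4

v_p(x) = 3 (factor: 30613 = 11^3 · 23); v_p(y) = 1 (factor: 264 = 11^1 · 24). Additivity: v_p(xy) = v_p(x) + v_p(y) = 3 + 1 = 4. (Direct check: xy = 8081832 = 11^4 · (552).)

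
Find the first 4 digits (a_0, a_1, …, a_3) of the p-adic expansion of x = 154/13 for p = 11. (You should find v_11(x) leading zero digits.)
(a_0, …, a_3) = (0, 7, 2, 4)

v_11(154/13) = 1, so a_0 = ... = a_0 = 0. Factor out: x = 11^1 · u with u = 14/13 a unit in ℤ_11. Expand u iteratively via a_{v+i} = u_i mod 11, u_{i+1} = (u_i − a_{v+i})/11:
  u_0 = 14/13;  a_1 = 7;  u_1 = (u_0 − 7)/11 = -7/13
  u_1 = -7/13;  a_2 = 2;  u_2 = (u_1 − 2)/11 = -3/13
  u_2 = -3/13;  a_3 = 4;  u_3 = (u_2 − 4)/11 = -5/13
Digits: (0, 7, 2, 4).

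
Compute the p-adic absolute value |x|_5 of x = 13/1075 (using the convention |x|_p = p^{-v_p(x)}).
|13/1075|_5 = 25

Step 1 — compute v_5(x) by factoring powers of 5 out of the numerator and denominator: v_5(13/1075) = -2. Step 2 — apply |x|_p = p^{-v_p(x)} = 5^{2} = 25.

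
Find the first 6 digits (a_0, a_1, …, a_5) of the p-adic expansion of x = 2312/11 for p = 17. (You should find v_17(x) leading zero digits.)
(a_0, …, a_5) = (0, 0, 10, 1, 3, 6)

v_17(2312/11) = 2, so a_0 = ... = a_1 = 0. Factor out: x = 17^2 · u with u = 8/11 a unit in ℤ_17. Expand u iteratively via a_{v+i} = u_i mod 17, u_{i+1} = (u_i − a_{v+i})/17:
  u_0 = 8/11;  a_2 = 10;  u_1 = (u_0 − 10)/17 = -6/11
  u_1 = -6/11;  a_3 = 1;  u_2 = (u_1 − 1)/17 = -1/11
  u_2 = -1/11;  a_4 = 3;  u_3 = (u_2 − 3)/17 = -2/11
  u_3 = -2/11;  a_5 = 6;  u_4 = (u_3 − 6)/17 = -4/11
Digits: (0, 0, 10, 1, 3, 6).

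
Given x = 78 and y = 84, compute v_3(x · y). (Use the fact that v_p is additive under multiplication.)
v_3(6552) = 2

v_p(x) = 1 (factor: 78 = 3^1 · 26); v_p(y) = 1 (factor: 84 = 3^1 · 28). Additivity: v_p(xy) = v_p(x) + v_p(y) = 1 + 1 = 2. (Direct check: xy = 6552 = 3^2 · (728).)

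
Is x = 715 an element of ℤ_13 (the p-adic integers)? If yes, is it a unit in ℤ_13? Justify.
x ∈ ℤ_13 but not a unit; v_13(x) = 1 > 0

ℤ_13 = {x ∈ ℚ_13 : v_13(x) ≥ 0} and ℤ_13^× = {x ∈ ℤ_13 : v_13(x) = 0}. Here v_13(715) = v_13(num) − v_13(den) = 1; compare against these criteria.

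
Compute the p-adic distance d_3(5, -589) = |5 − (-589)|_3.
d_3(5, -589) = 1/27

Step 1 — x − y = 5 − (-589) = 594. Step 2 — v_3(594) = 3 (factor: 594 = (3^3 · 22); the sign does not affect v_p). Step 3 — |x − y|_3 = 3^{-3} = 1/27.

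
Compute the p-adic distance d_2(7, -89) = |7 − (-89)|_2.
d_2(7, -89) = 1/32

Step 1 — x − y = 7 − (-89) = 96. Step 2 — v_2(96) = 5 (factor: 96 = (2^5 · 3); the sign does not affect v_p). Step 3 — |x − y|_2 = 2^{-5} = 1/32.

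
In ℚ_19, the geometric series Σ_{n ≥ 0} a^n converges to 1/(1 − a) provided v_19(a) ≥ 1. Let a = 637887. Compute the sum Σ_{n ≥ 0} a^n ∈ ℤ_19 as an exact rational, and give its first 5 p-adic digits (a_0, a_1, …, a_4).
Σ a^n = 1/(1 − a) = -1/637886;  first 5 digits = (1, 0, 0, 17, 4)

v_19(a) = 3 ≥ 1, so the series converges in ℤ_19 to 1/(1 − a) = 1/(1 − 637887) = -1/637886. Expand this rational in ℤ_19: compute digits iteratively via d_i = x_i mod 19, x_{i+1} = (x_i − d_i)/19. The first 5 digits are (1, 0, 0, 17, 4).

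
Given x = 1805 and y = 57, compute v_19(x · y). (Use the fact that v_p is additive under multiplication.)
v_19(102885) = 3

v_p(x) = 2 (factor: 1805 = 19^2 · 5); v_p(y) = 1 (factor: 57 = 19^1 · 3). Additivity: v_p(xy) = v_p(x) + v_p(y) = 2 + 1 = 3. (Direct check: xy = 102885 = 19^3 · (15).)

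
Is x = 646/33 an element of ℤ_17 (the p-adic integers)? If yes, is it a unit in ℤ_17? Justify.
x ∈ ℤ_17 but not a unit; v_17(x) = 1 > 0

ℤ_17 = {x ∈ ℚ_17 : v_17(x) ≥ 0} and ℤ_17^× = {x ∈ ℤ_17 : v_17(x) = 0}. Here v_17(646/33) = v_17(num) − v_17(den) = 1; compare against these criteria.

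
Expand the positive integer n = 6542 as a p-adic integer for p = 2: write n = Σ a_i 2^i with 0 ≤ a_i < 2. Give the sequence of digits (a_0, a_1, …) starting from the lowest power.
(a_0, a_1, …) = (0, 1, 1, 1, 0, 0, 0, 1, 1, 0, 0, 1, 1)

Repeated division by 2 gives the digits low-to-high: 6542 = 1·2^1 + 1·2^2 + 1·2^3 + 1·2^7 + 1·2^8 + 1·2^11 + 1·2^12. Digit sequence: (0, 1, 1, 1, 0, 0, 0, 1, 1, 0, 0, 1, 1).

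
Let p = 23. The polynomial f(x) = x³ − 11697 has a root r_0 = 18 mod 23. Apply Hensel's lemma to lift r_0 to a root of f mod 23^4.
r_3 = 37761 (mod 279841)

Hensel: r_{i+1} = r_i − f(r_i)/f′(r_i) mod 23^{i+2}, where f′(x) = 3x². Iterate:
  r_0 = 18 (mod 23)
  r_1 = 202 (mod 529)
  r_2 = 1260 (mod 12167)
  r_3 = 37761 (mod 279841)
Final: r = 37761 with f(r) ≡ 0 mod 23^4.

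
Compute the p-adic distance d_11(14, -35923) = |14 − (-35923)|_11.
d_11(14, -35923) = 1/1331

Step 1 — x − y = 14 − (-35923) = 35937. Step 2 — v_11(35937) = 3 (factor: 35937 = (11^3 · 27); the sign does not affect v_p). Step 3 — |x − y|_11 = 11^{-3} = 1/1331.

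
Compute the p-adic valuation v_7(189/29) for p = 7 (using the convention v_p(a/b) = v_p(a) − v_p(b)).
v_7(189/29) = 1

Factor powers of 7 from the numerator and denominator of the reduced fraction: 189 = 7^1 · 27 and 29 = 7^0 · 29. Apply v_p(a/b) = v_p(a) − v_p(b): v_7(189/29) = 1 − 0 = 1.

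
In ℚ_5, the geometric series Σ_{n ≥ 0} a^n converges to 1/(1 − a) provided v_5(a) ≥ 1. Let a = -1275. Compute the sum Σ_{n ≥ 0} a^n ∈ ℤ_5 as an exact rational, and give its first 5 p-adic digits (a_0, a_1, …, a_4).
Σ a^n = 1/(1 − a) = 1/1276;  first 5 digits = (1, 0, 4, 4, 3)

v_5(a) = 2 ≥ 1, so the series converges in ℤ_5 to 1/(1 − a) = 1/(1 − (-1275)) = 1/1276. Expand this rational in ℤ_5: compute digits iteratively via d_i = x_i mod 5, x_{i+1} = (x_i − d_i)/5. The first 5 digits are (1, 0, 4, 4, 3).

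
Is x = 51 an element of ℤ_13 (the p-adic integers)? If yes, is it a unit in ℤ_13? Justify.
x ∈ ℤ_13^× (unit); v_13(x) = 0

ℤ_13 = {x ∈ ℚ_13 : v_13(x) ≥ 0} and ℤ_13^× = {x ∈ ℤ_13 : v_13(x) = 0}. Here v_13(51) = v_13(num) − v_13(den) = 0; compare against these criteria.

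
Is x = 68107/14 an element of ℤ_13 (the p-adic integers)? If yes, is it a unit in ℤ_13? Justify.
x ∈ ℤ_13 but not a unit; v_13(x) = 3 > 0

ℤ_13 = {x ∈ ℚ_13 : v_13(x) ≥ 0} and ℤ_13^× = {x ∈ ℤ_13 : v_13(x) = 0}. Here v_13(68107/14) = v_13(num) − v_13(den) = 3; compare against these criteria.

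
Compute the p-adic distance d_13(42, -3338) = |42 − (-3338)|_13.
d_13(42, -3338) = 1/169

Step 1 — x − y = 42 − (-3338) = 3380. Step 2 — v_13(3380) = 2 (factor: 3380 = (13^2 · 20); the sign does not affect v_p). Step 3 — |x − y|_13 = 13^{-2} = 1/169.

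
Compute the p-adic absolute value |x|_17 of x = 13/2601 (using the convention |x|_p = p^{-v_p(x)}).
|13/2601|_17 = 289

Step 1 — compute v_17(x) by factoring powers of 17 out of the numerator and denominator: v_17(13/2601) = -2. Step 2 — apply |x|_p = p^{-v_p(x)} = 17^{2} = 289.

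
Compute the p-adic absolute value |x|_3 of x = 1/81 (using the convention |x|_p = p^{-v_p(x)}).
|1/81|_3 = 81

Step 1 — compute v_3(x) by factoring powers of 3 out of the numerator and denominator: v_3(1/81) = -4. Step 2 — apply |x|_p = p^{-v_p(x)} = 3^{4} = 81.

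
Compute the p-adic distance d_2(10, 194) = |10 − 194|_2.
d_2(10, 194) = 1/8

Step 1 — x − y = 10 − 194 = -184. Step 2 — v_2(-184) = 3 (factor: -184 = −(2^3 · 23); the sign does not affect v_p). Step 3 — |x − y|_2 = 2^{-3} = 1/8.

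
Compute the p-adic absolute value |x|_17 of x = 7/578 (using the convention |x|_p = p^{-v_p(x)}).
|7/578|_17 = 289

Step 1 — compute v_17(x) by factoring powers of 17 out of the numerator and denominator: v_17(7/578) = -2. Step 2 — apply |x|_p = p^{-v_p(x)} = 17^{2} = 289.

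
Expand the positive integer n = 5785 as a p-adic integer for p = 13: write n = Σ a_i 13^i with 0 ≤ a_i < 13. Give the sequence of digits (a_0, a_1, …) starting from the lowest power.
(a_0, a_1, …) = (0, 3, 8, 2)

Repeated division by 13 gives the digits low-to-high: 5785 = 3·13^1 + 8·13^2 + 2·13^3. Digit sequence: (0, 3, 8, 2).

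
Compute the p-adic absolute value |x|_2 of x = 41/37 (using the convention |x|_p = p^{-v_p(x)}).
|41/37|_2 = 1

Step 1 — compute v_2(x) by factoring powers of 2 out of the numerator and denominator: v_2(41/37) = 0. Step 2 — apply |x|_p = p^{-v_p(x)} = 2^{0} = 1.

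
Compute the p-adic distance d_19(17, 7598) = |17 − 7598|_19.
d_19(17, 7598) = 1/361

Step 1 — x − y = 17 − 7598 = -7581. Step 2 — v_19(-7581) = 2 (factor: -7581 = −(19^2 · 21); the sign does not affect v_p). Step 3 — |x − y|_19 = 19^{-2} = 1/361.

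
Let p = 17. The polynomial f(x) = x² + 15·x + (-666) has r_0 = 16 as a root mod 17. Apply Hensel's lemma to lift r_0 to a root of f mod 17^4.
r_3 = 13701 (mod 83521)

Hensel: r_{i+1} = r_i − f(r_i)·(f′(r_i))^{-1} mod 17^{i+2}, f′(x) = 2x + 15. Iterate:
  r_0 = 16 (mod 17)
  r_1 = 118 (mod 289)
  r_2 = 3875 (mod 4913)
  r_3 = 13701 (mod 83521)
Final: r = 13701 satisfies f(r) ≡ 0 mod 17^4.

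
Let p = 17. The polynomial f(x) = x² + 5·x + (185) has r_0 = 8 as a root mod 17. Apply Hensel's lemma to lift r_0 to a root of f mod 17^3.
r_2 = 1164 (mod 4913)

Hensel: r_{i+1} = r_i − f(r_i)·(f′(r_i))^{-1} mod 17^{i+2}, f′(x) = 2x + 5. Iterate:
  r_0 = 8 (mod 17)
  r_1 = 8 (mod 289)
  r_2 = 1164 (mod 4913)
Final: r = 1164 satisfies f(r) ≡ 0 mod 17^3.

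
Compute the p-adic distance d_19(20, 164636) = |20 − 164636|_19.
d_19(20, 164636) = 1/6859

Step 1 — x − y = 20 − 164636 = -164616. Step 2 — v_19(-164616) = 3 (factor: -164616 = −(19^3 · 24); the sign does not affect v_p). Step 3 — |x − y|_19 = 19^{-3} = 1/6859.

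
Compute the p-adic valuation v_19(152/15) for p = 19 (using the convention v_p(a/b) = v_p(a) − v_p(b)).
v_19(152/15) = 1

Factor powers of 19 from the numerator and denominator of the reduced fraction: 152 = 19^1 · 8 and 15 = 19^0 · 15. Apply v_p(a/b) = v_p(a) − v_p(b): v_19(152/15) = 1 − 0 = 1.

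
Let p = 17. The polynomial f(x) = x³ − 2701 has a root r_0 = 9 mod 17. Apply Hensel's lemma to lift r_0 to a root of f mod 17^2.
r_1 = 230 (mod 289)

Hensel: r_{i+1} = r_i − f(r_i)/f′(r_i) mod 17^{i+2}, where f′(x) = 3x². Iterate:
  r_0 = 9 (mod 17)
  r_1 = 230 (mod 289)
Final: r = 230 with f(r) ≡ 0 mod 17^2.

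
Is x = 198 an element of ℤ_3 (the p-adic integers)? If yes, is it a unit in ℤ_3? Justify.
x ∈ ℤ_3 but not a unit; v_3(x) = 2 > 0

ℤ_3 = {x ∈ ℚ_3 : v_3(x) ≥ 0} and ℤ_3^× = {x ∈ ℤ_3 : v_3(x) = 0}. Here v_3(198) = v_3(num) − v_3(den) = 2; compare against these criteria.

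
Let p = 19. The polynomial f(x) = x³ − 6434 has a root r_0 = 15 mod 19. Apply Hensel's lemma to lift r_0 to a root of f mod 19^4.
r_3 = 81582 (mod 130321)

Hensel: r_{i+1} = r_i − f(r_i)/f′(r_i) mod 19^{i+2}, where f′(x) = 3x². Iterate:
  r_0 = 15 (mod 19)
  r_1 = 357 (mod 361)
  r_2 = 6133 (mod 6859)
  r_3 = 81582 (mod 130321)
Final: r = 81582 with f(r) ≡ 0 mod 19^4.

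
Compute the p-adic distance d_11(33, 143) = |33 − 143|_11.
d_11(33, 143) = 1/11

Step 1 — x − y = 33 − 143 = -110. Step 2 — v_11(-110) = 1 (factor: -110 = −(11^1 · 10); the sign does not affect v_p). Step 3 — |x − y|_11 = 11^{-1} = 1/11.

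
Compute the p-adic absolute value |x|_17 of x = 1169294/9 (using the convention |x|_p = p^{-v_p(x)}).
|1169294/9|_17 = 1/83521

Step 1 — compute v_17(x) by factoring powers of 17 out of the numerator and denominator: v_17(1169294/9) = 4. Step 2 — apply |x|_p = p^{-v_p(x)} = 17^{-4} = 1/83521.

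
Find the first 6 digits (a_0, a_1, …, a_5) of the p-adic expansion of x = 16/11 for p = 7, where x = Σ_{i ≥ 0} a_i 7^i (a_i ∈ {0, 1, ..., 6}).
(a_0, …, a_5) = (4, 6, 1, 1, 3, 4)

v_7(16/11) = 0 (numerator and denominator both coprime to 7), so x ∈ ℤ_7^×. Compute digits iteratively via a_i = x_i mod 7, x_{i+1} = (x_i − a_i)/7, with x_0 = x:
  x_0 = 16/11;  a_0 = 4;  x_1 = (x_0 − 4)/7 = -4/11
  x_1 = -4/11;  a_1 = 6;  x_2 = (x_1 − 6)/7 = -10/11
  x_2 = -10/11;  a_2 = 1;  x_3 = (x_2 − 1)/7 = -3/11
  x_3 = -3/11;  a_3 = 1;  x_4 = (x_3 − 1)/7 = -2/11
  x_4 = -2/11;  a_4 = 3;  x_5 = (x_4 − 3)/7 = -5/11
  x_5 = -5/11;  a_5 = 4;  x_6 = (x_5 − 4)/7 = -7/11
Digits: (4, 6, 1, 1, 3, 4).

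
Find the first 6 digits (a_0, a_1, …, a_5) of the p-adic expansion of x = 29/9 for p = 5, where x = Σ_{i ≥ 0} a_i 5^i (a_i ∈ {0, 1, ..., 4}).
(a_0, …, a_5) = (1, 1, 1, 2, 4, 3)

v_5(29/9) = 0 (numerator and denominator both coprime to 5), so x ∈ ℤ_5^×. Compute digits iteratively via a_i = x_i mod 5, x_{i+1} = (x_i − a_i)/5, with x_0 = x:
  x_0 = 29/9;  a_0 = 1;  x_1 = (x_0 − 1)/5 = 4/9
  x_1 = 4/9;  a_1 = 1;  x_2 = (x_1 − 1)/5 = -1/9
  x_2 = -1/9;  a_2 = 1;  x_3 = (x_2 − 1)/5 = -2/9
  x_3 = -2/9;  a_3 = 2;  x_4 = (x_3 − 2)/5 = -4/9
  x_4 = -4/9;  a_4 = 4;  x_5 = (x_4 − 4)/5 = -8/9
  x_5 = -8/9;  a_5 = 3;  x_6 = (x_5 − 3)/5 = -7/9
Digits: (1, 1, 1, 2, 4, 3).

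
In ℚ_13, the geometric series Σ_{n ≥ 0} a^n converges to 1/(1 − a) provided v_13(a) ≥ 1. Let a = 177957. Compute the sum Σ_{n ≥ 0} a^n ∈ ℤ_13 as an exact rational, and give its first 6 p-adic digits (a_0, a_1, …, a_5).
Σ a^n = 1/(1 − a) = -1/177956;  first 6 digits = (1, 0, 0, 3, 6, 0)

v_13(a) = 3 ≥ 1, so the series converges in ℤ_13 to 1/(1 − a) = 1/(1 − 177957) = -1/177956. Expand this rational in ℤ_13: compute digits iteratively via d_i = x_i mod 13, x_{i+1} = (x_i − d_i)/13. The first 6 digits are (1, 0, 0, 3, 6, 0).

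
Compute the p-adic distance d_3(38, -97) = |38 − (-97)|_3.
d_3(38, -97) = 1/27

Step 1 — x − y = 38 − (-97) = 135. Step 2 — v_3(135) = 3 (factor: 135 = (3^3 · 5); the sign does not affect v_p). Step 3 — |x − y|_3 = 3^{-3} = 1/27.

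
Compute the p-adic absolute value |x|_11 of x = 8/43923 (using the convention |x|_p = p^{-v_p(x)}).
|8/43923|_11 = 14641

Step 1 — compute v_11(x) by factoring powers of 11 out of the numerator and denominator: v_11(8/43923) = -4. Step 2 — apply |x|_p = p^{-v_p(x)} = 11^{4} = 14641.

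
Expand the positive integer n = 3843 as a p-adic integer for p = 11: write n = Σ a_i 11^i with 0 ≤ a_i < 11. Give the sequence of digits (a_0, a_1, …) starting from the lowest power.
(a_0, a_1, …) = (4, 8, 9, 2)

Repeated division by 11 gives the digits low-to-high: 3843 = 4 + 8·11^1 + 9·11^2 + 2·11^3. Digit sequence: (4, 8, 9, 2).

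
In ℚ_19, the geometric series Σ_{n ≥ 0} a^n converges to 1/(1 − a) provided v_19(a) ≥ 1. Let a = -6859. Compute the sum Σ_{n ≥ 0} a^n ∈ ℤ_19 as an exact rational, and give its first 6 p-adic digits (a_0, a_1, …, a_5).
Σ a^n = 1/(1 − a) = 1/6860;  first 6 digits = (1, 0, 0, 18, 18, 18)

v_19(a) = 3 ≥ 1, so the series converges in ℤ_19 to 1/(1 − a) = 1/(1 − (-6859)) = 1/6860. Expand this rational in ℤ_19: compute digits iteratively via d_i = x_i mod 19, x_{i+1} = (x_i − d_i)/19. The first 6 digits are (1, 0, 0, 18, 18, 18).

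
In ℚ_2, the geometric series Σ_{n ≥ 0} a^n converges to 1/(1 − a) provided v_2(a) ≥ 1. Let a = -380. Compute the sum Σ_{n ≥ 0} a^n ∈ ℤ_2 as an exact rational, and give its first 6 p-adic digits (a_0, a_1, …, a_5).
Σ a^n = 1/(1 − a) = 1/381;  first 6 digits = (1, 0, 1, 0, 1, 0)

v_2(a) = 2 ≥ 1, so the series converges in ℤ_2 to 1/(1 − a) = 1/(1 − (-380)) = 1/381. Expand this rational in ℤ_2: compute digits iteratively via d_i = x_i mod 2, x_{i+1} = (x_i − d_i)/2. The first 6 digits are (1, 0, 1, 0, 1, 0).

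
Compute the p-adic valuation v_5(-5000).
v_5(-5000) = 4

v_5(n) is the largest exponent k such that 5^k divides n. Factor out: -5000 = -5^4 · 8. (Sign doesn't affect v_p.) So v_5(-5000) = 4.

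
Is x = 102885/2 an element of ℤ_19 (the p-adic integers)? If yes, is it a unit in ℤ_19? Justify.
x ∈ ℤ_19 but not a unit; v_19(x) = 3 > 0

ℤ_19 = {x ∈ ℚ_19 : v_19(x) ≥ 0} and ℤ_19^× = {x ∈ ℤ_19 : v_19(x) = 0}. Here v_19(102885/2) = v_19(num) − v_19(den) = 3; compare against these criteria.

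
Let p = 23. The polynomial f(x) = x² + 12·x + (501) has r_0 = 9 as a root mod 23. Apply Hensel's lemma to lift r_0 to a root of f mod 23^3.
r_2 = 6863 (mod 12167)

Hensel: r_{i+1} = r_i − f(r_i)·(f′(r_i))^{-1} mod 23^{i+2}, f′(x) = 2x + 12. Iterate:
  r_0 = 9 (mod 23)
  r_1 = 515 (mod 529)
  r_2 = 6863 (mod 12167)
Final: r = 6863 satisfies f(r) ≡ 0 mod 23^3.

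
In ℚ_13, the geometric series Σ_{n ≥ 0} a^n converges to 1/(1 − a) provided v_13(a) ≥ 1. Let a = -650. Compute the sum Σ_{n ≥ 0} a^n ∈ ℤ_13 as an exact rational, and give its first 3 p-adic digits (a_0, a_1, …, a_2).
Σ a^n = 1/(1 − a) = 1/651;  first 3 digits = (1, 2, 0)

v_13(a) = 1 ≥ 1, so the series converges in ℤ_13 to 1/(1 − a) = 1/(1 − (-650)) = 1/651. Expand this rational in ℤ_13: compute digits iteratively via d_i = x_i mod 13, x_{i+1} = (x_i − d_i)/13. The first 3 digits are (1, 2, 0).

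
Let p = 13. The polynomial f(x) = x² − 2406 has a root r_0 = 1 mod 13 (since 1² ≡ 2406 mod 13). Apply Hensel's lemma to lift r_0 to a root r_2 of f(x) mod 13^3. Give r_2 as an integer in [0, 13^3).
r_2 = 1288 (mod 2197)

Hensel's recurrence: r_{i+1} = r_i − f(r_i)·(f′(r_i))^{-1} mod 13^{i+2}, with f′(x) = 2x. Iterate:
  r_0 = 1 (mod 13)
  r_1 = 105 (mod 169)
  r_2 = 1288 (mod 2197)
Final: r_2 = 1288, and one checks f(r_2) ≡ 0 mod 13^3.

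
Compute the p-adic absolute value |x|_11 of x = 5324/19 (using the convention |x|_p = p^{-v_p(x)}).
|5324/19|_11 = 1/1331

Step 1 — compute v_11(x) by factoring powers of 11 out of the numerator and denominator: v_11(5324/19) = 3. Step 2 — apply |x|_p = p^{-v_p(x)} = 11^{-3} = 1/1331.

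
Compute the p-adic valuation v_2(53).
v_2(53) = 0

v_2(n) is the largest exponent k such that 2^k divides n. Factor out: 53 = 2^0 · 53. (Sign doesn't affect v_p.) So v_2(53) = 0.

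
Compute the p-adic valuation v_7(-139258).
v_7(-139258) = 4

v_7(n) is the largest exponent k such that 7^k divides n. Factor out: -139258 = -7^4 · 58. (Sign doesn't affect v_p.) So v_7(-139258) = 4.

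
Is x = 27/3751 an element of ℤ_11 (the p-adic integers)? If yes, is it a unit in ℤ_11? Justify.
x ∉ ℤ_11 (v_11(x) = -2 < 0)

ℤ_11 = {x ∈ ℚ_11 : v_11(x) ≥ 0} and ℤ_11^× = {x ∈ ℤ_11 : v_11(x) = 0}. Here v_11(27/3751) = v_11(num) − v_11(den) = -2; compare against these criteria.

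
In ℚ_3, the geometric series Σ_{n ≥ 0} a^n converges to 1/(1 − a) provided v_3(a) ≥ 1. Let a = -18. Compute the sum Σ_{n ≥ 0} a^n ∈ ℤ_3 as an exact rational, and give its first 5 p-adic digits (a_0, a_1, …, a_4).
Σ a^n = 1/(1 − a) = 1/19;  first 5 digits = (1, 0, 1, 2, 0)

v_3(a) = 2 ≥ 1, so the series converges in ℤ_3 to 1/(1 − a) = 1/(1 − (-18)) = 1/19. Expand this rational in ℤ_3: compute digits iteratively via d_i = x_i mod 3, x_{i+1} = (x_i − d_i)/3. The first 5 digits are (1, 0, 1, 2, 0).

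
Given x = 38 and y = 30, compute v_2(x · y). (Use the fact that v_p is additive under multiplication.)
v_2(1140) = 2

v_p(x) = 1 (factor: 38 = 2^1 · 19); v_p(y) = 1 (factor: 30 = 2^1 · 15). Additivity: v_p(xy) = v_p(x) + v_p(y) = 1 + 1 = 2. (Direct check: xy = 1140 = 2^2 · (285).)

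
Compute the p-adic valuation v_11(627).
v_11(627) = 1

v_11(n) is the largest exponent k such that 11^k divides n. Factor out: 627 = 11^1 · 57. (Sign doesn't affect v_p.) So v_11(627) = 1.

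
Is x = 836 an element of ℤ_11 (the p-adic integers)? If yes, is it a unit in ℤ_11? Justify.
x ∈ ℤ_11 but not a unit; v_11(x) = 1 > 0

ℤ_11 = {x ∈ ℚ_11 : v_11(x) ≥ 0} and ℤ_11^× = {x ∈ ℤ_11 : v_11(x) = 0}. Here v_11(836) = v_11(num) − v_11(den) = 1; compare against these criteria.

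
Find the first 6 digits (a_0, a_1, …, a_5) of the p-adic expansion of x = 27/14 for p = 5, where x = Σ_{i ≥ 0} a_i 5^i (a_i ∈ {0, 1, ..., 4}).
(a_0, …, a_5) = (3, 3, 4, 3, 1, 0)

v_5(27/14) = 0 (numerator and denominator both coprime to 5), so x ∈ ℤ_5^×. Compute digits iteratively via a_i = x_i mod 5, x_{i+1} = (x_i − a_i)/5, with x_0 = x:
  x_0 = 27/14;  a_0 = 3;  x_1 = (x_0 − 3)/5 = -3/14
  x_1 = -3/14;  a_1 = 3;  x_2 = (x_1 − 3)/5 = -9/14
  x_2 = -9/14;  a_2 = 4;  x_3 = (x_2 − 4)/5 = -13/14
  x_3 = -13/14;  a_3 = 3;  x_4 = (x_3 − 3)/5 = -11/14
  x_4 = -11/14;  a_4 = 1;  x_5 = (x_4 − 1)/5 = -5/14
  x_5 = -5/14;  a_5 = 0;  x_6 = (x_5 − 0)/5 = -1/14
Digits: (3, 3, 4, 3, 1, 0).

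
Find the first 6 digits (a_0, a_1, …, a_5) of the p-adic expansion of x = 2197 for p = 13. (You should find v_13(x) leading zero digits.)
(a_0, …, a_5) = (0, 0, 0, 1, 0, 0)

v_13(2197) = 3, so a_0 = ... = a_2 = 0. Factor out: x = 13^3 · u with u = 1 a unit in ℤ_13. Expand u iteratively via a_{v+i} = u_i mod 13, u_{i+1} = (u_i − a_{v+i})/13:
  u_0 = 1;  a_3 = 1;  u_1 = (u_0 − 1)/13 = 0
  u_1 = 0;  a_4 = 0;  u_2 = (u_1 − 0)/13 = 0
  u_2 = 0;  a_5 = 0;  u_3 = (u_2 − 0)/13 = 0
Digits: (0, 0, 0, 1, 0, 0).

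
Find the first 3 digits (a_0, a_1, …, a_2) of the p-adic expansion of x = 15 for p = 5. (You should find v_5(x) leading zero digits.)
(a_0, …, a_2) = (0, 3, 0)

v_5(15) = 1, so a_0 = ... = a_0 = 0. Factor out: x = 5^1 · u with u = 3 a unit in ℤ_5. Expand u iteratively via a_{v+i} = u_i mod 5, u_{i+1} = (u_i − a_{v+i})/5:
  u_0 = 3;  a_1 = 3;  u_1 = (u_0 − 3)/5 = 0
  u_1 = 0;  a_2 = 0;  u_2 = (u_1 − 0)/5 = 0
Digits: (0, 3, 0).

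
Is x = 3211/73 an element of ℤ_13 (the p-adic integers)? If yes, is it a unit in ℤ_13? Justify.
x ∈ ℤ_13 but not a unit; v_13(x) = 2 > 0

ℤ_13 = {x ∈ ℚ_13 : v_13(x) ≥ 0} and ℤ_13^× = {x ∈ ℤ_13 : v_13(x) = 0}. Here v_13(3211/73) = v_13(num) − v_13(den) = 2; compare against these criteria.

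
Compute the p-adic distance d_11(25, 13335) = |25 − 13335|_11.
d_11(25, 13335) = 1/1331

Step 1 — x − y = 25 − 13335 = -13310. Step 2 — v_11(-13310) = 3 (factor: -13310 = −(11^3 · 10); the sign does not affect v_p). Step 3 — |x − y|_11 = 11^{-3} = 1/1331.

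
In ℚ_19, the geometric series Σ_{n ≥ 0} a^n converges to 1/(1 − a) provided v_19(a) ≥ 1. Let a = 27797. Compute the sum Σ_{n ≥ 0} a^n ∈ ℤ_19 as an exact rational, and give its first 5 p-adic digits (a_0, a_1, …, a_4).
Σ a^n = 1/(1 − a) = -1/27796;  first 5 digits = (1, 0, 1, 4, 1)

v_19(a) = 2 ≥ 1, so the series converges in ℤ_19 to 1/(1 − a) = 1/(1 − 27797) = -1/27796. Expand this rational in ℤ_19: compute digits iteratively via d_i = x_i mod 19, x_{i+1} = (x_i − d_i)/19. The first 5 digits are (1, 0, 1, 4, 1).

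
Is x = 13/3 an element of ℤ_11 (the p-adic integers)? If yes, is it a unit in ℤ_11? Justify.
x ∈ ℤ_11^× (unit); v_11(x) = 0

ℤ_11 = {x ∈ ℚ_11 : v_11(x) ≥ 0} and ℤ_11^× = {x ∈ ℤ_11 : v_11(x) = 0}. Here v_11(13/3) = v_11(num) − v_11(den) = 0; compare against these criteria.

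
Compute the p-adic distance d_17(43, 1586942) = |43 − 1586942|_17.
d_17(43, 1586942) = 1/83521

Step 1 — x − y = 43 − 1586942 = -1586899. Step 2 — v_17(-1586899) = 4 (factor: -1586899 = −(17^4 · 19); the sign does not affect v_p). Step 3 — |x − y|_17 = 17^{-4} = 1/83521.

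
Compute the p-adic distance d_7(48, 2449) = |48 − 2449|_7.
d_7(48, 2449) = 1/2401

Step 1 — x − y = 48 − 2449 = -2401. Step 2 — v_7(-2401) = 4 (factor: -2401 = −(7^4 · 1); the sign does not affect v_p). Step 3 — |x − y|_7 = 7^{-4} = 1/2401.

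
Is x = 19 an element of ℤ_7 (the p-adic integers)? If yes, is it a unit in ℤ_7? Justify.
x ∈ ℤ_7^× (unit); v_7(x) = 0

ℤ_7 = {x ∈ ℚ_7 : v_7(x) ≥ 0} and ℤ_7^× = {x ∈ ℤ_7 : v_7(x) = 0}. Here v_7(19) = v_7(num) − v_7(den) = 0; compare against these criteria.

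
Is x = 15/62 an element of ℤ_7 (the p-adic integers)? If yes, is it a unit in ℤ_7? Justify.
x ∈ ℤ_7^× (unit); v_7(x) = 0

ℤ_7 = {x ∈ ℚ_7 : v_7(x) ≥ 0} and ℤ_7^× = {x ∈ ℤ_7 : v_7(x) = 0}. Here v_7(15/62) = v_7(num) − v_7(den) = 0; compare against these criteria.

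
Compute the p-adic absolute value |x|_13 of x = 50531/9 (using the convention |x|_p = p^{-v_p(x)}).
|50531/9|_13 = 1/2197

Step 1 — compute v_13(x) by factoring powers of 13 out of the numerator and denominator: v_13(50531/9) = 3. Step 2 — apply |x|_p = p^{-v_p(x)} = 13^{-3} = 1/2197.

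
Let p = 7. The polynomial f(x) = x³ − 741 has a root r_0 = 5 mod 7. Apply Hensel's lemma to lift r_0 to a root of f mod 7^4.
r_3 = 1657 (mod 2401)

Hensel: r_{i+1} = r_i − f(r_i)/f′(r_i) mod 7^{i+2}, where f′(x) = 3x². Iterate:
  r_0 = 5 (mod 7)
  r_1 = 40 (mod 49)
  r_2 = 285 (mod 343)
  r_3 = 1657 (mod 2401)
Final: r = 1657 with f(r) ≡ 0 mod 7^4.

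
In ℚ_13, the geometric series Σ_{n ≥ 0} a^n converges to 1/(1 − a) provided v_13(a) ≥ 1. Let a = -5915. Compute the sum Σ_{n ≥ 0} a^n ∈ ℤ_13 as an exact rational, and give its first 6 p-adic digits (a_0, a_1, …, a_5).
Σ a^n = 1/(1 − a) = 1/5916;  first 6 digits = (1, 0, 4, 10, 2, 3)

v_13(a) = 2 ≥ 1, so the series converges in ℤ_13 to 1/(1 − a) = 1/(1 − (-5915)) = 1/5916. Expand this rational in ℤ_13: compute digits iteratively via d_i = x_i mod 13, x_{i+1} = (x_i − d_i)/13. The first 6 digits are (1, 0, 4, 10, 2, 3).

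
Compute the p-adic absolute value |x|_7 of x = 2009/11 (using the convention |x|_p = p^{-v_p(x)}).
|2009/11|_7 = 1/49

Step 1 — compute v_7(x) by factoring powers of 7 out of the numerator and denominator: v_7(2009/11) = 2. Step 2 — apply |x|_p = p^{-v_p(x)} = 7^{-2} = 1/49.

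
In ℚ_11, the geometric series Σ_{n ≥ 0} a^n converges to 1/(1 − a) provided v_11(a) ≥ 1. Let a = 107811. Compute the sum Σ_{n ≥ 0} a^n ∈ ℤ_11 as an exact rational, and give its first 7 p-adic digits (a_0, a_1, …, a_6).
Σ a^n = 1/(1 − a) = -1/107810;  first 7 digits = (1, 0, 0, 4, 7, 0, 5)

v_11(a) = 3 ≥ 1, so the series converges in ℤ_11 to 1/(1 − a) = 1/(1 − 107811) = -1/107810. Expand this rational in ℤ_11: compute digits iteratively via d_i = x_i mod 11, x_{i+1} = (x_i − d_i)/11. The first 7 digits are (1, 0, 0, 4, 7, 0, 5).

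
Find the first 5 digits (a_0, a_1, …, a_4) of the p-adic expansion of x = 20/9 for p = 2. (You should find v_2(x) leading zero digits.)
(a_0, …, a_4) = (0, 0, 1, 0, 1)

v_2(20/9) = 2, so a_0 = ... = a_1 = 0. Factor out: x = 2^2 · u with u = 5/9 a unit in ℤ_2. Expand u iteratively via a_{v+i} = u_i mod 2, u_{i+1} = (u_i − a_{v+i})/2:
  u_0 = 5/9;  a_2 = 1;  u_1 = (u_0 − 1)/2 = -2/9
  u_1 = -2/9;  a_3 = 0;  u_2 = (u_1 − 0)/2 = -1/9
  u_2 = -1/9;  a_4 = 1;  u_3 = (u_2 − 1)/2 = -5/9
Digits: (0, 0, 1, 0, 1).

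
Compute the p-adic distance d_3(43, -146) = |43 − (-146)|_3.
d_3(43, -146) = 1/27

Step 1 — x − y = 43 − (-146) = 189. Step 2 — v_3(189) = 3 (factor: 189 = (3^3 · 7); the sign does not affect v_p). Step 3 — |x − y|_3 = 3^{-3} = 1/27.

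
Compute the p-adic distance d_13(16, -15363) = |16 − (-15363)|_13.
d_13(16, -15363) = 1/2197

Step 1 — x − y = 16 − (-15363) = 15379. Step 2 — v_13(15379) = 3 (factor: 15379 = (13^3 · 7); the sign does not affect v_p). Step 3 — |x − y|_13 = 13^{-3} = 1/2197.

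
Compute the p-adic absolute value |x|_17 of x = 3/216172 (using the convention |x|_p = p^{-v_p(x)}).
|3/216172|_17 = 4913

Step 1 — compute v_17(x) by factoring powers of 17 out of the numerator and denominator: v_17(3/216172) = -3. Step 2 — apply |x|_p = p^{-v_p(x)} = 17^{3} = 4913.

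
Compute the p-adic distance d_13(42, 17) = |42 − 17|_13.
d_13(42, 17) = 1

Step 1 — x − y = 42 − 17 = 25. Step 2 — v_13(25) = 0 (factor: 25 = (13^0 · 25); the sign does not affect v_p). Step 3 — |x − y|_13 = 13^{0} = 1.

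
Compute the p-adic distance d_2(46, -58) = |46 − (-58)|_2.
d_2(46, -58) = 1/8

Step 1 — x − y = 46 − (-58) = 104. Step 2 — v_2(104) = 3 (factor: 104 = (2^3 · 13); the sign does not affect v_p). Step 3 — |x − y|_2 = 2^{-3} = 1/8.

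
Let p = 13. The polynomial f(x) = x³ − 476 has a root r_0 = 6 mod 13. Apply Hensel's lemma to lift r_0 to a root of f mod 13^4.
r_3 = 240 (mod 28561)

Hensel: r_{i+1} = r_i − f(r_i)/f′(r_i) mod 13^{i+2}, where f′(x) = 3x². Iterate:
  r_0 = 6 (mod 13)
  r_1 = 71 (mod 169)
  r_2 = 240 (mod 2197)
  r_3 = 240 (mod 28561)
Final: r = 240 with f(r) ≡ 0 mod 13^4.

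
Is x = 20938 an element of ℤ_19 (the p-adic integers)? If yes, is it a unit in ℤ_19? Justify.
x ∈ ℤ_19 but not a unit; v_19(x) = 2 > 0

ℤ_19 = {x ∈ ℚ_19 : v_19(x) ≥ 0} and ℤ_19^× = {x ∈ ℤ_19 : v_19(x) = 0}. Here v_19(20938) = v_19(num) − v_19(den) = 2; compare against these criteria.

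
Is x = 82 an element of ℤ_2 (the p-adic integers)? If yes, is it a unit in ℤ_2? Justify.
x ∈ ℤ_2 but not a unit; v_2(x) = 1 > 0

ℤ_2 = {x ∈ ℚ_2 : v_2(x) ≥ 0} and ℤ_2^× = {x ∈ ℤ_2 : v_2(x) = 0}. Here v_2(82) = v_2(num) − v_2(den) = 1; compare against these criteria.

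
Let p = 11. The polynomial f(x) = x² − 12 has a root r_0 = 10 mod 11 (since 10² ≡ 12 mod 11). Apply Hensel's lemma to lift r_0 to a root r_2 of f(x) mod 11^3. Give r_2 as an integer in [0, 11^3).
r_2 = 175 (mod 1331)

Hensel's recurrence: r_{i+1} = r_i − f(r_i)·(f′(r_i))^{-1} mod 11^{i+2}, with f′(x) = 2x. Iterate:
  r_0 = 10 (mod 11)
  r_1 = 54 (mod 121)
  r_2 = 175 (mod 1331)
Final: r_2 = 175, and one checks f(r_2) ≡ 0 mod 11^3.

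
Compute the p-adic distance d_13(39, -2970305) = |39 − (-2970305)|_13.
d_13(39, -2970305) = 1/371293

Step 1 — x − y = 39 − (-2970305) = 2970344. Step 2 — v_13(2970344) = 5 (factor: 2970344 = (13^5 · 8); the sign does not affect v_p). Step 3 — |x − y|_13 = 13^{-5} = 1/371293.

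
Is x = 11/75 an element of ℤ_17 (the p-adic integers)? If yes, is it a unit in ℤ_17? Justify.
x ∈ ℤ_17^× (unit); v_17(x) = 0

ℤ_17 = {x ∈ ℚ_17 : v_17(x) ≥ 0} and ℤ_17^× = {x ∈ ℤ_17 : v_17(x) = 0}. Here v_17(11/75) = v_17(num) − v_17(den) = 0; compare against these criteria.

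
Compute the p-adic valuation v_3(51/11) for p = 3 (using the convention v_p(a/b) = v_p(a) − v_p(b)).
v_3(51/11) = 1

Factor powers of 3 from the numerator and denominator of the reduced fraction: 51 = 3^1 · 17 and 11 = 3^0 · 11. Apply v_p(a/b) = v_p(a) − v_p(b): v_3(51/11) = 1 − 0 = 1.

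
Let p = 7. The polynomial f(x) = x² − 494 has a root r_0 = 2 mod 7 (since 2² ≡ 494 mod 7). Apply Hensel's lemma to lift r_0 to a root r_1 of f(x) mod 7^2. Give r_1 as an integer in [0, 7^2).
r_1 = 2 (mod 49)

Hensel's recurrence: r_{i+1} = r_i − f(r_i)·(f′(r_i))^{-1} mod 7^{i+2}, with f′(x) = 2x. Iterate:
  r_0 = 2 (mod 7)
  r_1 = 2 (mod 49)
Final: r_1 = 2, and one checks f(r_1) ≡ 0 mod 7^2.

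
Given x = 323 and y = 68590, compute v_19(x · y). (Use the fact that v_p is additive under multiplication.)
v_19(22154570) = 4

v_p(x) = 1 (factor: 323 = 19^1 · 17); v_p(y) = 3 (factor: 68590 = 19^3 · 10). Additivity: v_p(xy) = v_p(x) + v_p(y) = 1 + 3 = 4. (Direct check: xy = 22154570 = 19^4 · (170).)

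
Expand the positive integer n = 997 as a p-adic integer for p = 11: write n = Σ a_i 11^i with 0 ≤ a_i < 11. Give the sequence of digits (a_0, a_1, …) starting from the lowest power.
(a_0, a_1, …) = (7, 2, 8)

Repeated division by 11 gives the digits low-to-high: 997 = 7 + 2·11^1 + 8·11^2. Digit sequence: (7, 2, 8).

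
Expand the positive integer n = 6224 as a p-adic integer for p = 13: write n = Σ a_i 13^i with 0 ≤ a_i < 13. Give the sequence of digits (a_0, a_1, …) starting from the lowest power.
(a_0, a_1, …) = (10, 10, 10, 2)

Repeated division by 13 gives the digits low-to-high: 6224 = 10 + 10·13^1 + 10·13^2 + 2·13^3. Digit sequence: (10, 10, 10, 2).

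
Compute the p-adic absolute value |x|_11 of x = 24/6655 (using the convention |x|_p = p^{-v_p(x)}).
|24/6655|_11 = 1331

Step 1 — compute v_11(x) by factoring powers of 11 out of the numerator and denominator: v_11(24/6655) = -3. Step 2 — apply |x|_p = p^{-v_p(x)} = 11^{3} = 1331.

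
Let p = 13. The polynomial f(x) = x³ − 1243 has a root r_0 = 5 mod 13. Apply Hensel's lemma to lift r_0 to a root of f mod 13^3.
r_2 = 590 (mod 2197)

Hensel: r_{i+1} = r_i − f(r_i)/f′(r_i) mod 13^{i+2}, where f′(x) = 3x². Iterate:
  r_0 = 5 (mod 13)
  r_1 = 83 (mod 169)
  r_2 = 590 (mod 2197)
Final: r = 590 with f(r) ≡ 0 mod 13^3.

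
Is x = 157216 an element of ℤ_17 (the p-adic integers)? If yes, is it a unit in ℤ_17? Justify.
x ∈ ℤ_17 but not a unit; v_17(x) = 3 > 0

ℤ_17 = {x ∈ ℚ_17 : v_17(x) ≥ 0} and ℤ_17^× = {x ∈ ℤ_17 : v_17(x) = 0}. Here v_17(157216) = v_17(num) − v_17(den) = 3; compare against these criteria.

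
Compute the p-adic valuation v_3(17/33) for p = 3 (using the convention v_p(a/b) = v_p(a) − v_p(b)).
v_3(17/33) = -1

Factor powers of 3 from the numerator and denominator of the reduced fraction: 17 = 3^0 · 17 and 33 = 3^1 · 11. Apply v_p(a/b) = v_p(a) − v_p(b): v_3(17/33) = 0 − 1 = -1.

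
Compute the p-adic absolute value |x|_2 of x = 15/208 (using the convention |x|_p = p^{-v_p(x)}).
|15/208|_2 = 16

Step 1 — compute v_2(x) by factoring powers of 2 out of the numerator and denominator: v_2(15/208) = -4. Step 2 — apply |x|_p = p^{-v_p(x)} = 2^{4} = 16.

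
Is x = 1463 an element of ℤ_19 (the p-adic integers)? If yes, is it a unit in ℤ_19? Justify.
x ∈ ℤ_19 but not a unit; v_19(x) = 1 > 0

ℤ_19 = {x ∈ ℚ_19 : v_19(x) ≥ 0} and ℤ_19^× = {x ∈ ℤ_19 : v_19(x) = 0}. Here v_19(1463) = v_19(num) − v_19(den) = 1; compare against these criteria.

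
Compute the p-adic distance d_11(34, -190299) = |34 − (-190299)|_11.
d_11(34, -190299) = 1/14641

Step 1 — x − y = 34 − (-190299) = 190333. Step 2 — v_11(190333) = 4 (factor: 190333 = (11^4 · 13); the sign does not affect v_p). Step 3 — |x − y|_11 = 11^{-4} = 1/14641.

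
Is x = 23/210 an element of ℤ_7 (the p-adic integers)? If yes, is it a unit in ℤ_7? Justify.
x ∉ ℤ_7 (v_7(x) = -1 < 0)

ℤ_7 = {x ∈ ℚ_7 : v_7(x) ≥ 0} and ℤ_7^× = {x ∈ ℤ_7 : v_7(x) = 0}. Here v_7(23/210) = v_7(num) − v_7(den) = -1; compare against these criteria.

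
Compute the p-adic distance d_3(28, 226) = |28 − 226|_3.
d_3(28, 226) = 1/9

Step 1 — x − y = 28 − 226 = -198. Step 2 — v_3(-198) = 2 (factor: -198 = −(3^2 · 22); the sign does not affect v_p). Step 3 — |x − y|_3 = 3^{-2} = 1/9.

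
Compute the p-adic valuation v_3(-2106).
v_3(-2106) = 4

v_3(n) is the largest exponent k such that 3^k divides n. Factor out: -2106 = -3^4 · 26. (Sign doesn't affect v_p.) So v_3(-2106) = 4.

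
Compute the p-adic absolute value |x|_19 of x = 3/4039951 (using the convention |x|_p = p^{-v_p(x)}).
|3/4039951|_19 = 130321

Step 1 — compute v_19(x) by factoring powers of 19 out of the numerator and denominator: v_19(3/4039951) = -4. Step 2 — apply |x|_p = p^{-v_p(x)} = 19^{4} = 130321.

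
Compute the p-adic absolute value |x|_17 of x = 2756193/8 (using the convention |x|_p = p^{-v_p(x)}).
|2756193/8|_17 = 1/83521

Step 1 — compute v_17(x) by factoring powers of 17 out of the numerator and denominator: v_17(2756193/8) = 4. Step 2 — apply |x|_p = p^{-v_p(x)} = 17^{-4} = 1/83521.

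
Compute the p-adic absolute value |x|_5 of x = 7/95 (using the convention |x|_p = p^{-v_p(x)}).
|7/95|_5 = 5

Step 1 — compute v_5(x) by factoring powers of 5 out of the numerator and denominator: v_5(7/95) = -1. Step 2 — apply |x|_p = p^{-v_p(x)} = 5^{1} = 5.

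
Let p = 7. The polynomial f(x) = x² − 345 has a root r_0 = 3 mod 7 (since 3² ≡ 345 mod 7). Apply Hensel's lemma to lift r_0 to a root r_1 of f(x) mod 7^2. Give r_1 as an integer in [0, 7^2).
r_1 = 10 (mod 49)

Hensel's recurrence: r_{i+1} = r_i − f(r_i)·(f′(r_i))^{-1} mod 7^{i+2}, with f′(x) = 2x. Iterate:
  r_0 = 3 (mod 7)
  r_1 = 10 (mod 49)
Final: r_1 = 10, and one checks f(r_1) ≡ 0 mod 7^2.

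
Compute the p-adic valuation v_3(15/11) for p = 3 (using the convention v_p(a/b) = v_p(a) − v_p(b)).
v_3(15/11) = 1

Factor powers of 3 from the numerator and denominator of the reduced fraction: 15 = 3^1 · 5 and 11 = 3^0 · 11. Apply v_p(a/b) = v_p(a) − v_p(b): v_3(15/11) = 1 − 0 = 1.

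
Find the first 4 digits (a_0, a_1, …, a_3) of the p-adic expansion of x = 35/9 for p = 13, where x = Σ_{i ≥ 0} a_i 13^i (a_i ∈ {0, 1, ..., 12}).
(a_0, …, a_3) = (1, 6, 1, 10)

v_13(35/9) = 0 (numerator and denominator both coprime to 13), so x ∈ ℤ_13^×. Compute digits iteratively via a_i = x_i mod 13, x_{i+1} = (x_i − a_i)/13, with x_0 = x:
  x_0 = 35/9;  a_0 = 1;  x_1 = (x_0 − 1)/13 = 2/9
  x_1 = 2/9;  a_1 = 6;  x_2 = (x_1 − 6)/13 = -4/9
  x_2 = -4/9;  a_2 = 1;  x_3 = (x_2 − 1)/13 = -1/9
  x_3 = -1/9;  a_3 = 10;  x_4 = (x_3 − 10)/13 = -7/9
Digits: (1, 6, 1, 10).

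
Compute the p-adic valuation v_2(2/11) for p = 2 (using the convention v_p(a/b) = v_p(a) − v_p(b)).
v_2(2/11) = 1

Factor powers of 2 from the numerator and denominator of the reduced fraction: 2 = 2^1 · 1 and 11 = 2^0 · 11. Apply v_p(a/b) = v_p(a) − v_p(b): v_2(2/11) = 1 − 0 = 1.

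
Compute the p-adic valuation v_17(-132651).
v_17(-132651) = 3

v_17(n) is the largest exponent k such that 17^k divides n. Factor out: -132651 = -17^3 · 27. (Sign doesn't affect v_p.) So v_17(-132651) = 3.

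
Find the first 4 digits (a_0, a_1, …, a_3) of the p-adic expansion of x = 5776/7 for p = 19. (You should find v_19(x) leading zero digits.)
(a_0, …, a_3) = (0, 0, 5, 8)

v_19(5776/7) = 2, so a_0 = ... = a_1 = 0. Factor out: x = 19^2 · u with u = 16/7 a unit in ℤ_19. Expand u iteratively via a_{v+i} = u_i mod 19, u_{i+1} = (u_i − a_{v+i})/19:
  u_0 = 16/7;  a_2 = 5;  u_1 = (u_0 − 5)/19 = -1/7
  u_1 = -1/7;  a_3 = 8;  u_2 = (u_1 − 8)/19 = -3/7
Digits: (0, 0, 5, 8).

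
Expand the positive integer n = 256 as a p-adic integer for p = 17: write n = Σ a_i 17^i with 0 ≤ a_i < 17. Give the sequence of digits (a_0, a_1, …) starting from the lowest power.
(a_0, a_1, …) = (1, 15)

Repeated division by 17 gives the digits low-to-high: 256 = 1 + 15·17^1. Digit sequence: (1, 15).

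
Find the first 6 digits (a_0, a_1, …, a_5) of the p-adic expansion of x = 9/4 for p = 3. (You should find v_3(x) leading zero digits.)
(a_0, …, a_5) = (0, 0, 1, 2, 0, 2)

v_3(9/4) = 2, so a_0 = ... = a_1 = 0. Factor out: x = 3^2 · u with u = 1/4 a unit in ℤ_3. Expand u iteratively via a_{v+i} = u_i mod 3, u_{i+1} = (u_i − a_{v+i})/3:
  u_0 = 1/4;  a_2 = 1;  u_1 = (u_0 − 1)/3 = -1/4
  u_1 = -1/4;  a_3 = 2;  u_2 = (u_1 − 2)/3 = -3/4
  u_2 = -3/4;  a_4 = 0;  u_3 = (u_2 − 0)/3 = -1/4
  u_3 = -1/4;  a_5 = 2;  u_4 = (u_3 − 2)/3 = -3/4
Digits: (0, 0, 1, 2, 0, 2).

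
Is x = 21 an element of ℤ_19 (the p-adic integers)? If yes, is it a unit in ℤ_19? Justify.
x ∈ ℤ_19^× (unit); v_19(x) = 0

ℤ_19 = {x ∈ ℚ_19 : v_19(x) ≥ 0} and ℤ_19^× = {x ∈ ℤ_19 : v_19(x) = 0}. Here v_19(21) = v_19(num) − v_19(den) = 0; compare against these criteria.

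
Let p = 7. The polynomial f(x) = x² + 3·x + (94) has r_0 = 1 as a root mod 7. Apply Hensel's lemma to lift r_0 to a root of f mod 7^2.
r_1 = 1 (mod 49)

Hensel: r_{i+1} = r_i − f(r_i)·(f′(r_i))^{-1} mod 7^{i+2}, f′(x) = 2x + 3. Iterate:
  r_0 = 1 (mod 7)
  r_1 = 1 (mod 49)
Final: r = 1 satisfies f(r) ≡ 0 mod 7^2.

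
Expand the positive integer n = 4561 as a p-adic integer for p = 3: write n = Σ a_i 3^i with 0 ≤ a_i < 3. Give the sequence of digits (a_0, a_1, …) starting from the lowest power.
(a_0, a_1, …) = (1, 2, 2, 0, 2, 0, 0, 2)

Repeated division by 3 gives the digits low-to-high: 4561 = 1 + 2·3^1 + 2·3^2 + 2·3^4 + 2·3^7. Digit sequence: (1, 2, 2, 0, 2, 0, 0, 2).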